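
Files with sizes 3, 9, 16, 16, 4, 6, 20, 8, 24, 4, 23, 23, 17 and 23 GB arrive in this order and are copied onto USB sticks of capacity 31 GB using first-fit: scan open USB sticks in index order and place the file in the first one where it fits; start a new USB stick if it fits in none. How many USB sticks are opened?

  3 → USB stick 1 (new)  [load 3/31]
  9 → USB stick 1  [load 12/31]
  16 → USB stick 1  [load 28/31]
  16 → USB stick 2 (new)  [load 16/31]
  4 → USB stick 2  [load 20/31]
  6 → USB stick 2  [load 26/31]
  20 → USB stick 3 (new)  [load 20/31]
  8 → USB stick 3  [load 28/31]
  24 → USB stick 4 (new)  [load 24/31]
  4 → USB stick 2  [load 30/31]
  23 → USB stick 5 (new)  [load 23/31]
  23 → USB stick 6 (new)  [load 23/31]
  17 → USB stick 7 (new)  [load 17/31]
  23 → USB stick 8 (new)  [load 23/31]
8 USB sticks opened.

8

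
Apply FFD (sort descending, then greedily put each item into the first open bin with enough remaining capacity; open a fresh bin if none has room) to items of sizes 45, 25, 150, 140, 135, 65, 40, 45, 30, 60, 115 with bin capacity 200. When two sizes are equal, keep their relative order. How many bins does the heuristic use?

Sorted descending: 150, 140, 135, 115, 65, 60, 45, 45, 40, 30, 25.
  150 → bin 1 (new)  [load 150/200]
  140 → bin 2 (new)  [load 140/200]
  135 → bin 3 (new)  [load 135/200]
  115 → bin 4 (new)  [load 115/200]
  65 → bin 3  [load 200/200]
  60 → bin 2  [load 200/200]
  45 → bin 1  [load 195/200]
  45 → bin 4  [load 160/200]
  40 → bin 4  [load 200/200]
  30 → bin 5 (new)  [load 30/200]
  25 → bin 5  [load 55/200]
5 bins opened.

5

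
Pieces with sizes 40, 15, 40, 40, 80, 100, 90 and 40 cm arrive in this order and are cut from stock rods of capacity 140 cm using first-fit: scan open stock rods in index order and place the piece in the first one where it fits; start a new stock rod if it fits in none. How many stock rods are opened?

  40 → stock rod 1 (new)  [load 40/140]
  15 → stock rod 1  [load 55/140]
  40 → stock rod 1  [load 95/140]
  40 → stock rod 1  [load 135/140]
  80 → stock rod 2 (new)  [load 80/140]
  100 → stock rod 3 (new)  [load 100/140]
  90 → stock rod 4 (new)  [load 90/140]
  40 → stock rod 2  [load 120/140]
4 stock rods opened.

4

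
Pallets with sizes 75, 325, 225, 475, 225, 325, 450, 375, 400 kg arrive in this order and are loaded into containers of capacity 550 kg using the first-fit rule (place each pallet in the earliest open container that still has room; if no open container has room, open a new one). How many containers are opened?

  75 → container 1 (new)  [load 75/550]
  325 → container 1  [load 400/550]
  225 → container 2 (new)  [load 225/550]
  475 → container 3 (new)  [load 475/550]
  225 → container 2  [load 450/550]
  325 → container 4 (new)  [load 325/550]
  450 → container 5 (new)  [load 450/550]
  375 → container 6 (new)  [load 375/550]
  400 → container 7 (new)  [load 400/550]
7 containers opened.

7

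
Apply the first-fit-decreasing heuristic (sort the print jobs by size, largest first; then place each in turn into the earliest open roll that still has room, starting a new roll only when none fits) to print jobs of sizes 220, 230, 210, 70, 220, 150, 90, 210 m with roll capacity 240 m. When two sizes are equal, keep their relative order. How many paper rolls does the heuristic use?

Sorted descending: 230, 220, 220, 210, 210, 150, 90, 70.
  230 → roll 1 (new)  [load 230/240]
  220 → roll 2 (new)  [load 220/240]
  220 → roll 3 (new)  [load 220/240]
  210 → roll 4 (new)  [load 210/240]
  210 → roll 5 (new)  [load 210/240]
  150 → roll 6 (new)  [load 150/240]
  90 → roll 6  [load 240/240]
  70 → roll 7 (new)  [load 70/240]
7 paper rolls opened.

7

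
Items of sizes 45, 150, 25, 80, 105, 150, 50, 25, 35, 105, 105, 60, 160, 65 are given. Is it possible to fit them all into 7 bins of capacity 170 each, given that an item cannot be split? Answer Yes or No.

No

Total = 1160; ⌈1160/170⌉ = 7.
The bound of 7 does not rule out 7, but exhaustive search shows no assignment into 7 bins of capacity 170 exists — the minimum is 8.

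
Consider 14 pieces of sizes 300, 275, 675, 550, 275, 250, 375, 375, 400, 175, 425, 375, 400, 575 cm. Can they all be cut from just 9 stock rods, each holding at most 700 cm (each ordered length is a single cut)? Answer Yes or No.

A valid assignment using 9 stock rods:
  stock rod 1: 675 = 675
  stock rod 2: 575 = 575
  stock rod 3: 550 = 550
  stock rod 4: 425 + 275 = 700
  stock rod 5: 400 + 300 = 700
  stock rod 6: 400 + 275 = 675
  stock rod 7: 375 + 250 = 625
  stock rod 8: 375 + 175 = 550
  stock rod 9: 375 = 375
Every load is within 700 cm, so 9 stock rods suffice.

Yes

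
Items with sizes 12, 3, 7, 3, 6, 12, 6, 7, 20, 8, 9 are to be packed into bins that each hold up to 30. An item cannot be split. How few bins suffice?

4

Total = 20 + 12 + 12 + 9 + 8 + 7 + 7 + 6 + 6 + 3 + 3 = 93.
Lower bound: ⌈93/30⌉ = 4 bins.
A packing using 4 bins:
  bin 1: 20 + 9 = 29
  bin 2: 12 + 12 + 6 = 30
  bin 3: 8 + 7 + 7 + 6 = 28
  bin 4: 3 + 3 = 6
This matches the lower bound, so 4 is optimal.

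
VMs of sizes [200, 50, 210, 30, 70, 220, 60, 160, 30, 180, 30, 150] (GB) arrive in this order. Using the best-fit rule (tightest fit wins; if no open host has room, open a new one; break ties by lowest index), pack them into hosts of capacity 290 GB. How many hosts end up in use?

6

  200 → host 1 (new)  [load 200/290]
  50 → host 1  [load 250/290]
  210 → host 2 (new)  [load 210/290]
  30 → host 1  [load 280/290]
  70 → host 2  [load 280/290]
  220 → host 3 (new)  [load 220/290]
  60 → host 3  [load 280/290]
  160 → host 4 (new)  [load 160/290]
  30 → host 4  [load 190/290]
  180 → host 5 (new)  [load 180/290]
  30 → host 4  [load 220/290]
  150 → host 6 (new)  [load 150/290]
6 hosts opened.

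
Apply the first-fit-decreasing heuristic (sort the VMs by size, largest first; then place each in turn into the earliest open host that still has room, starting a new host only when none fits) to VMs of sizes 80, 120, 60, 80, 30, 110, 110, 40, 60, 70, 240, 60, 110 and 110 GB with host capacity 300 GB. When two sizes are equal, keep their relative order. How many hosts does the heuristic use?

5

Sorted descending: 240, 120, 110, 110, 110, 110, 80, 80, 70, 60, 60, 60, 40, 30.
  240 → host 1 (new)  [load 240/300]
  120 → host 2 (new)  [load 120/300]
  110 → host 2  [load 230/300]
  110 → host 3 (new)  [load 110/300]
  110 → host 3  [load 220/300]
  110 → host 4 (new)  [load 110/300]
  80 → host 3  [load 300/300]
  80 → host 4  [load 190/300]
  70 → host 2  [load 300/300]
  60 → host 1  [load 300/300]
  60 → host 4  [load 250/300]
  60 → host 5 (new)  [load 60/300]
  40 → host 4  [load 290/300]
  30 → host 5  [load 90/300]
5 hosts opened.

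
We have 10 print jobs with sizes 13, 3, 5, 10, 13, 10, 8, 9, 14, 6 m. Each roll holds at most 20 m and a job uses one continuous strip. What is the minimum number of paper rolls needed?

5

Total = 14 + 13 + 13 + 10 + 10 + 9 + 8 + 6 + 5 + 3 = 91 m.
Lower bound: ⌈91/20⌉ = 5 paper rolls.
A packing using 5 paper rolls:
  roll 1: 14 + 6 = 20
  roll 2: 13 + 5 = 18
  roll 3: 13 + 3 = 16
  roll 4: 10 + 10 = 20
  roll 5: 9 + 8 = 17
This matches the lower bound, so 5 is optimal.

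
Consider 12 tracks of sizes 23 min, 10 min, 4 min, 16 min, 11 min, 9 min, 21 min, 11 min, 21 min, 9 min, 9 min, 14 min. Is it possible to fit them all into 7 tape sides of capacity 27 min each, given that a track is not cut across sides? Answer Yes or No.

Yes

A valid assignment using 7 tape sides:
  side 1: 23 + 4 = 27
  side 2: 21 = 21
  side 3: 21 = 21
  side 4: 16 + 11 = 27
  side 5: 14 + 11 = 25
  side 6: 10 + 9 = 19
  side 7: 9 + 9 = 18
Every load is within 27 min, so 7 tape sides suffice.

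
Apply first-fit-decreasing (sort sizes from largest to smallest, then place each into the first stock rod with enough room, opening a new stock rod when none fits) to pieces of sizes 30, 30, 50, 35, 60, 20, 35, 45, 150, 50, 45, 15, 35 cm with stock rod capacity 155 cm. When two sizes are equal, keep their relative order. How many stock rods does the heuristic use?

Sorted descending: 150, 60, 50, 50, 45, 45, 35, 35, 35, 30, 30, 20, 15.
  150 → stock rod 1 (new)  [load 150/155]
  60 → stock rod 2 (new)  [load 60/155]
  50 → stock rod 2  [load 110/155]
  50 → stock rod 3 (new)  [load 50/155]
  45 → stock rod 2  [load 155/155]
  45 → stock rod 3  [load 95/155]
  35 → stock rod 3  [load 130/155]
  35 → stock rod 4 (new)  [load 35/155]
  35 → stock rod 4  [load 70/155]
  30 → stock rod 4  [load 100/155]
  30 → stock rod 4  [load 130/155]
  20 → stock rod 3  [load 150/155]
  15 → stock rod 4  [load 145/155]
4 stock rods opened.

4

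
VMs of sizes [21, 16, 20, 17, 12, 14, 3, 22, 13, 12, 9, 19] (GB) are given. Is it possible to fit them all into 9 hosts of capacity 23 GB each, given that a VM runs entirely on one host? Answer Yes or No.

No

Total = 178 GB; ⌈178/23⌉ = 8.
10 VMs each exceed half the capacity and cannot share a host, forcing at least 10 hosts.
At least 10 hosts are required, but only 9 are allowed.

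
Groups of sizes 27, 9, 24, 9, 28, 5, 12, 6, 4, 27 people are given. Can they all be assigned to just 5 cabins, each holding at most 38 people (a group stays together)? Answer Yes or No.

Yes

A valid assignment using 5 cabins:
  cabin 1: 28 + 9 = 37
  cabin 2: 27 + 9 = 36
  cabin 3: 27 + 6 + 5 = 38
  cabin 4: 24 + 12 = 36
  cabin 5: 4 = 4
Every load is within 38 people, so 5 cabins suffice.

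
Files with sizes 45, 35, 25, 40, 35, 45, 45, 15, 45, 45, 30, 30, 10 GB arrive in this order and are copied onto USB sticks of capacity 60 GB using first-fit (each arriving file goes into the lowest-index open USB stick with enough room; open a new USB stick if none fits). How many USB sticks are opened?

9

  45 → USB stick 1 (new)  [load 45/60]
  35 → USB stick 2 (new)  [load 35/60]
  25 → USB stick 2  [load 60/60]
  40 → USB stick 3 (new)  [load 40/60]
  35 → USB stick 4 (new)  [load 35/60]
  45 → USB stick 5 (new)  [load 45/60]
  45 → USB stick 6 (new)  [load 45/60]
  15 → USB stick 1  [load 60/60]
  45 → USB stick 7 (new)  [load 45/60]
  45 → USB stick 8 (new)  [load 45/60]
  30 → USB stick 9 (new)  [load 30/60]
  30 → USB stick 9  [load 60/60]
  10 → USB stick 3  [load 50/60]
9 USB sticks opened.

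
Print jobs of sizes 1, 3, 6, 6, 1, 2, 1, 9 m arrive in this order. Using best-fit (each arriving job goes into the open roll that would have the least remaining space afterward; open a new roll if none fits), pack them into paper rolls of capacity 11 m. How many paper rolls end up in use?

3

  1 → roll 1 (new)  [load 1/11]
  3 → roll 1  [load 4/11]
  6 → roll 1  [load 10/11]
  6 → roll 2 (new)  [load 6/11]
  1 → roll 1  [load 11/11]
  2 → roll 2  [load 8/11]
  1 → roll 2  [load 9/11]
  9 → roll 3 (new)  [load 9/11]
3 paper rolls opened.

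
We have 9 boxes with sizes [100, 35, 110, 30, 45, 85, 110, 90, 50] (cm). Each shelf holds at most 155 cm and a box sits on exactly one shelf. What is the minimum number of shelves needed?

Total = 110 + 110 + 100 + 90 + 85 + 50 + 45 + 35 + 30 = 655 cm.
Lower bound: ⌈655/155⌉ = 5 shelves.
A packing using 5 shelves:
  shelf 1: 110 + 45 = 155
  shelf 2: 110 + 35 = 145
  shelf 3: 100 + 50 = 150
  shelf 4: 90 + 30 = 120
  shelf 5: 85 = 85
This matches the lower bound, so 5 is optimal.

5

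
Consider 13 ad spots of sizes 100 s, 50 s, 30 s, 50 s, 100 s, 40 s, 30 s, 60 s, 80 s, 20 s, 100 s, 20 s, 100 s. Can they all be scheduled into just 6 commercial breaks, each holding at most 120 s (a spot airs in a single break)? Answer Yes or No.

Total = 780 s; ⌈780/120⌉ = 7.
At least 7 commercial breaks are required, but only 6 are allowed.

No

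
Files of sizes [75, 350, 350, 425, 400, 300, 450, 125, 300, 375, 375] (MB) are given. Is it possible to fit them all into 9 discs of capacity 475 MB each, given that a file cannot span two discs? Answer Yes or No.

A valid assignment using 9 discs:
  disc 1: 450 = 450
  disc 2: 425 = 425
  disc 3: 400 + 75 = 475
  disc 4: 375 = 375
  disc 5: 375 = 375
  disc 6: 350 + 125 = 475
  disc 7: 350 = 350
  disc 8: 300 = 300
  disc 9: 300 = 300
Every load is within 475 MB, so 9 discs suffice.

Yes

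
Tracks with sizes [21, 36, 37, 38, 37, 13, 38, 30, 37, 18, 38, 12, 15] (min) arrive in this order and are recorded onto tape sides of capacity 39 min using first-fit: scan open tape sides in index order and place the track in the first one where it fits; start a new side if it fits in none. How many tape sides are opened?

  21 → side 1 (new)  [load 21/39]
  36 → side 2 (new)  [load 36/39]
  37 → side 3 (new)  [load 37/39]
  38 → side 4 (new)  [load 38/39]
  37 → side 5 (new)  [load 37/39]
  13 → side 1  [load 34/39]
  38 → side 6 (new)  [load 38/39]
  30 → side 7 (new)  [load 30/39]
  37 → side 8 (new)  [load 37/39]
  18 → side 9 (new)  [load 18/39]
  38 → side 10 (new)  [load 38/39]
  12 → side 9  [load 30/39]
  15 → side 11 (new)  [load 15/39]
11 tape sides opened.

11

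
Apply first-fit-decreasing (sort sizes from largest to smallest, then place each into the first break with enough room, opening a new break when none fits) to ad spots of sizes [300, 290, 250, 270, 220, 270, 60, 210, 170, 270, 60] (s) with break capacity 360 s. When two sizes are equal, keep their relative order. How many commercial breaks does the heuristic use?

Sorted descending: 300, 290, 270, 270, 270, 250, 220, 210, 170, 60, 60.
  300 → break 1 (new)  [load 300/360]
  290 → break 2 (new)  [load 290/360]
  270 → break 3 (new)  [load 270/360]
  270 → break 4 (new)  [load 270/360]
  270 → break 5 (new)  [load 270/360]
  250 → break 6 (new)  [load 250/360]
  220 → break 7 (new)  [load 220/360]
  210 → break 8 (new)  [load 210/360]
  170 → break 9 (new)  [load 170/360]
  60 → break 1  [load 360/360]
  60 → break 2  [load 350/360]
9 commercial breaks opened.

9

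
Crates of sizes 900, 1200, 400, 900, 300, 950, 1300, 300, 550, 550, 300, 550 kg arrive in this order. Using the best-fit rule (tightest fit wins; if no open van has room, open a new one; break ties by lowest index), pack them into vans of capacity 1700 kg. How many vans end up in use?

  900 → van 1 (new)  [load 900/1700]
  1200 → van 2 (new)  [load 1200/1700]
  400 → van 2  [load 1600/1700]
  900 → van 3 (new)  [load 900/1700]
  300 → van 1  [load 1200/1700]
  950 → van 4 (new)  [load 950/1700]
  1300 → van 5 (new)  [load 1300/1700]
  300 → van 5  [load 1600/1700]
  550 → van 4  [load 1500/1700]
  550 → van 3  [load 1450/1700]
  300 → van 1  [load 1500/1700]
  550 → van 6 (new)  [load 550/1700]
6 vans opened.

6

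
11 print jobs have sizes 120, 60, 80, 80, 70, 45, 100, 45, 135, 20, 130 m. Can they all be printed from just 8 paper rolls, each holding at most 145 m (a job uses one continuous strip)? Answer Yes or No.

A valid assignment using 7 paper rolls:
  roll 1: 135 = 135
  roll 2: 130 = 130
  roll 3: 120 + 20 = 140
  roll 4: 100 + 45 = 145
  roll 5: 80 + 60 = 140
  roll 6: 80 + 45 = 125
  roll 7: 70 = 70
That uses only 7 ≤ 8, so 8 paper rolls are enough.

Yes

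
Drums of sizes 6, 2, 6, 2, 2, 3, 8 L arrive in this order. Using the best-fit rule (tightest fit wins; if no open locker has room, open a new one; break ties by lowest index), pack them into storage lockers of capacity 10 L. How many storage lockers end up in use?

4

  6 → locker 1 (new)  [load 6/10]
  2 → locker 1  [load 8/10]
  6 → locker 2 (new)  [load 6/10]
  2 → locker 1  [load 10/10]
  2 → locker 2  [load 8/10]
  3 → locker 3 (new)  [load 3/10]
  8 → locker 4 (new)  [load 8/10]
4 storage lockers opened.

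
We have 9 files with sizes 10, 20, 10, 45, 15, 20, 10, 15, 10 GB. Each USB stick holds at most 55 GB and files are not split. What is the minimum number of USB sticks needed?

Total = 45 + 20 + 20 + 15 + 15 + 10 + 10 + 10 + 10 = 155 GB.
Lower bound: ⌈155/55⌉ = 3 USB sticks.
A packing using 3 USB sticks:
  USB stick 1: 45 + 10 = 55
  USB stick 2: 20 + 20 + 15 = 55
  USB stick 3: 15 + 10 + 10 + 10 = 45
This matches the lower bound, so 3 is optimal.

3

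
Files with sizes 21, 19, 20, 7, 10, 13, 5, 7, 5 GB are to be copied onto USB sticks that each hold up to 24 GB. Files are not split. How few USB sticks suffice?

5

Total = 21 + 20 + 19 + 13 + 10 + 7 + 7 + 5 + 5 = 107 GB.
Lower bound: ⌈107/24⌉ = 5 USB sticks.
A packing using 5 USB sticks:
  USB stick 1: 21 = 21
  USB stick 2: 20 = 20
  USB stick 3: 19 + 5 = 24
  USB stick 4: 13 + 10 = 23
  USB stick 5: 7 + 7 + 5 = 19
This matches the lower bound, so 5 is optimal.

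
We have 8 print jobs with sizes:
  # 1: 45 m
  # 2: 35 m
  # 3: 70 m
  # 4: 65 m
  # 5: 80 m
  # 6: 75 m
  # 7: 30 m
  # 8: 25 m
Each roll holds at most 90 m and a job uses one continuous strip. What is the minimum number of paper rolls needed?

Total = 80 + 75 + 70 + 65 + 45 + 35 + 30 + 25 = 425 m.
Lower bound: ⌈425/90⌉ = 5 paper rolls.
A packing using 6 paper rolls:
  roll 1: 80 = 80
  roll 2: 75 = 75
  roll 3: 70 = 70
  roll 4: 65 + 25 = 90
  roll 5: 45 + 35 = 80
  roll 6: 30 = 30
No arrangement into 5 paper rolls stays within capacity, so 6 is optimal.

6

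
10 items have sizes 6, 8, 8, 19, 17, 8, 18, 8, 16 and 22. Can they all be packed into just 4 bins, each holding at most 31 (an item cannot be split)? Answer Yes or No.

No

Total = 130; ⌈130/31⌉ = 5.
At least 5 bins are required, but only 4 are allowed.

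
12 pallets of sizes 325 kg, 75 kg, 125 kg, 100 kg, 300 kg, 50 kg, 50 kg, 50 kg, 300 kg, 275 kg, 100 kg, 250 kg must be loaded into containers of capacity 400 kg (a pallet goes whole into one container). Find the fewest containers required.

Total = 325 + 300 + 300 + 275 + 250 + 125 + 100 + 100 + 75 + 50 + 50 + 50 = 2000 kg.
Lower bound: ⌈2000/400⌉ = 5 containers.
A packing using 5 containers:
  container 1: 325 + 75 = 400
  container 2: 300 + 100 = 400
  container 3: 300 + 100 = 400
  container 4: 275 + 125 = 400
  container 5: 250 + 50 + 50 + 50 = 400
This matches the lower bound, so 5 is optimal.

5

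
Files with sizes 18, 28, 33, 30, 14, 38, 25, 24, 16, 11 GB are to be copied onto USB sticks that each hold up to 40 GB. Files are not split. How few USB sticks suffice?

7

Total = 38 + 33 + 30 + 28 + 25 + 24 + 18 + 16 + 14 + 11 = 237 GB.
Lower bound: ⌈237/40⌉ = 6 USB sticks.
A packing using 7 USB sticks:
  USB stick 1: 38 = 38
  USB stick 2: 33 = 33
  USB stick 3: 30 = 30
  USB stick 4: 28 + 11 = 39
  USB stick 5: 25 + 14 = 39
  USB stick 6: 24 + 16 = 40
  USB stick 7: 18 = 18
No arrangement into 6 USB sticks stays within capacity, so 7 is optimal.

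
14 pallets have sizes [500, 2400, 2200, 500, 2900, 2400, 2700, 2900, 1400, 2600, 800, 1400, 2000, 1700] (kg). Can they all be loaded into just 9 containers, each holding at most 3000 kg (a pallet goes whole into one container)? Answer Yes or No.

No

Total = 26400 kg; ⌈26400/3000⌉ = 9.
The bound of 9 does not rule out 9, but exhaustive search shows no assignment into 9 containers of capacity 3000 kg exists — the minimum is 10.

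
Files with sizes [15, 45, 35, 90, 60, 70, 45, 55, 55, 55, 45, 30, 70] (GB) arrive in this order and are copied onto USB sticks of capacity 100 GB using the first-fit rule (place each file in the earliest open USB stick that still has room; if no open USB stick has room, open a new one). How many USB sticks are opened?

8

  15 → USB stick 1 (new)  [load 15/100]
  45 → USB stick 1  [load 60/100]
  35 → USB stick 1  [load 95/100]
  90 → USB stick 2 (new)  [load 90/100]
  60 → USB stick 3 (new)  [load 60/100]
  70 → USB stick 4 (new)  [load 70/100]
  45 → USB stick 5 (new)  [load 45/100]
  55 → USB stick 5  [load 100/100]
  55 → USB stick 6 (new)  [load 55/100]
  55 → USB stick 7 (new)  [load 55/100]
  45 → USB stick 6  [load 100/100]
  30 → USB stick 3  [load 90/100]
  70 → USB stick 8 (new)  [load 70/100]
8 USB sticks opened.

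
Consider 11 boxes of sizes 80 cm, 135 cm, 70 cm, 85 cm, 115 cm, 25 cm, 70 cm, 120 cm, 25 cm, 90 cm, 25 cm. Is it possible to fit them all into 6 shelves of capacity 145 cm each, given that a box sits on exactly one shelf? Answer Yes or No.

Total = 840 cm; ⌈840/145⌉ = 6.
The bound of 6 does not rule out 6, but exhaustive search shows no assignment into 6 shelves of capacity 145 cm exists — the minimum is 7.

No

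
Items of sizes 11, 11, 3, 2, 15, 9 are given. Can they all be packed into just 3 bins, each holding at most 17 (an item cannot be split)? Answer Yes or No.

Total = 51; ⌈51/17⌉ = 3.
4 items each exceed half the capacity and cannot share a bin, forcing at least 4 bins.
At least 4 bins are required, but only 3 are allowed.

No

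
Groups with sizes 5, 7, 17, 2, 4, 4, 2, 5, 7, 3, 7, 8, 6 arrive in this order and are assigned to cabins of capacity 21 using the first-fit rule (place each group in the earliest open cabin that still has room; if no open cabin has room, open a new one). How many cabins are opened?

4

  5 → cabin 1 (new)  [load 5/21]
  7 → cabin 1  [load 12/21]
  17 → cabin 2 (new)  [load 17/21]
  2 → cabin 1  [load 14/21]
  4 → cabin 1  [load 18/21]
  4 → cabin 2  [load 21/21]
  2 → cabin 1  [load 20/21]
  5 → cabin 3 (new)  [load 5/21]
  7 → cabin 3  [load 12/21]
  3 → cabin 3  [load 15/21]
  7 → cabin 4 (new)  [load 7/21]
  8 → cabin 4  [load 15/21]
  6 → cabin 3  [load 21/21]
4 cabins opened.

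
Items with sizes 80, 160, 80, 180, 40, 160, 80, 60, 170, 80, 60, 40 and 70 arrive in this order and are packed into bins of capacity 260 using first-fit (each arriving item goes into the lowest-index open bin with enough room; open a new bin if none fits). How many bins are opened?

  80 → bin 1 (new)  [load 80/260]
  160 → bin 1  [load 240/260]
  80 → bin 2 (new)  [load 80/260]
  180 → bin 2  [load 260/260]
  40 → bin 3 (new)  [load 40/260]
  160 → bin 3  [load 200/260]
  80 → bin 4 (new)  [load 80/260]
  60 → bin 3  [load 260/260]
  170 → bin 4  [load 250/260]
  80 → bin 5 (new)  [load 80/260]
  60 → bin 5  [load 140/260]
  40 → bin 5  [load 180/260]
  70 → bin 5  [load 250/260]
5 bins opened.

5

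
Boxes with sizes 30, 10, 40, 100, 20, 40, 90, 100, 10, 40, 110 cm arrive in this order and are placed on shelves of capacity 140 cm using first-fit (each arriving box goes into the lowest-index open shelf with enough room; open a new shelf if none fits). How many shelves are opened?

5

  30 → shelf 1 (new)  [load 30/140]
  10 → shelf 1  [load 40/140]
  40 → shelf 1  [load 80/140]
  100 → shelf 2 (new)  [load 100/140]
  20 → shelf 1  [load 100/140]
  40 → shelf 1  [load 140/140]
  90 → shelf 3 (new)  [load 90/140]
  100 → shelf 4 (new)  [load 100/140]
  10 → shelf 2  [load 110/140]
  40 → shelf 3  [load 130/140]
  110 → shelf 5 (new)  [load 110/140]
5 shelves opened.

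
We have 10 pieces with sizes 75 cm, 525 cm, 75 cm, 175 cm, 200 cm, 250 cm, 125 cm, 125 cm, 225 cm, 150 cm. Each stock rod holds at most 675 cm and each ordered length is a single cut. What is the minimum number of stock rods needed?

3

Total = 525 + 250 + 225 + 200 + 175 + 150 + 125 + 125 + 75 + 75 = 1925 cm.
Lower bound: ⌈1925/675⌉ = 3 stock rods.
A packing using 3 stock rods:
  stock rod 1: 525 + 150 = 675
  stock rod 2: 250 + 225 + 200 = 675
  stock rod 3: 175 + 125 + 125 + 75 + 75 = 575
This matches the lower bound, so 3 is optimal.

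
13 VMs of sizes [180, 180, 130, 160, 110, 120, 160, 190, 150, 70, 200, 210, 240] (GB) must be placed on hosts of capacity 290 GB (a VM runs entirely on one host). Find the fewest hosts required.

Total = 240 + 210 + 200 + 190 + 180 + 180 + 160 + 160 + 150 + 130 + 120 + 110 + 70 = 2100 GB.
Lower bound: ⌈2100/290⌉ = 8 hosts.
Also, 9 VMs each exceed 145 GB, and no two of those can share a host, so at least 9 hosts are needed.
A packing using 9 hosts:
  host 1: 240 = 240
  host 2: 210 + 70 = 280
  host 3: 200 = 200
  host 4: 190 = 190
  host 5: 180 + 110 = 290
  host 6: 180 = 180
  host 7: 160 + 130 = 290
  host 8: 160 + 120 = 280
  host 9: 150 = 150
This matches the lower bound, so 9 is optimal.

9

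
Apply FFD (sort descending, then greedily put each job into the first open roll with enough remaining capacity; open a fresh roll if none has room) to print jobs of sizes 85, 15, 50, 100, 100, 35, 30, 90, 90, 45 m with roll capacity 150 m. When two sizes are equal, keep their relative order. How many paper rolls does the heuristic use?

5

Sorted descending: 100, 100, 90, 90, 85, 50, 45, 35, 30, 15.
  100 → roll 1 (new)  [load 100/150]
  100 → roll 2 (new)  [load 100/150]
  90 → roll 3 (new)  [load 90/150]
  90 → roll 4 (new)  [load 90/150]
  85 → roll 5 (new)  [load 85/150]
  50 → roll 1  [load 150/150]
  45 → roll 2  [load 145/150]
  35 → roll 3  [load 125/150]
  30 → roll 4  [load 120/150]
  15 → roll 3  [load 140/150]
5 paper rolls opened.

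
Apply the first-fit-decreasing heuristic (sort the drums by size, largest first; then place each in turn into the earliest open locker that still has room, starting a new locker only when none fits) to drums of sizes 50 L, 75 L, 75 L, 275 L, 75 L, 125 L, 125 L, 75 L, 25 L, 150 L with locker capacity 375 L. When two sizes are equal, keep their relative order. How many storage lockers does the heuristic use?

3

Sorted descending: 275, 150, 125, 125, 75, 75, 75, 75, 50, 25.
  275 → locker 1 (new)  [load 275/375]
  150 → locker 2 (new)  [load 150/375]
  125 → locker 2  [load 275/375]
  125 → locker 3 (new)  [load 125/375]
  75 → locker 1  [load 350/375]
  75 → locker 2  [load 350/375]
  75 → locker 3  [load 200/375]
  75 → locker 3  [load 275/375]
  50 → locker 3  [load 325/375]
  25 → locker 1  [load 375/375]
3 storage lockers opened.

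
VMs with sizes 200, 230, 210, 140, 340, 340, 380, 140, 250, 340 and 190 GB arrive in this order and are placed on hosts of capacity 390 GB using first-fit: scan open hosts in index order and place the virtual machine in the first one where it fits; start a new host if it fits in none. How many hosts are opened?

  200 → host 1 (new)  [load 200/390]
  230 → host 2 (new)  [load 230/390]
  210 → host 3 (new)  [load 210/390]
  140 → host 1  [load 340/390]
  340 → host 4 (new)  [load 340/390]
  340 → host 5 (new)  [load 340/390]
  380 → host 6 (new)  [load 380/390]
  140 → host 2  [load 370/390]
  250 → host 7 (new)  [load 250/390]
  340 → host 8 (new)  [load 340/390]
  190 → host 9 (new)  [load 190/390]
9 hosts opened.

9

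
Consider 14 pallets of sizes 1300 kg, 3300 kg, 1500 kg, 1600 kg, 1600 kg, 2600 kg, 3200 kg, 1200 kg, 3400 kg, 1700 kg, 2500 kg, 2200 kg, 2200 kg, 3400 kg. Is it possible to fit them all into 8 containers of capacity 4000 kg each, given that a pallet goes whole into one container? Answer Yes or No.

Total = 31700 kg; ⌈31700/4000⌉ = 8.
The bound of 8 does not rule out 8, but exhaustive search shows no assignment into 8 containers of capacity 4000 kg exists — the minimum is 9.

No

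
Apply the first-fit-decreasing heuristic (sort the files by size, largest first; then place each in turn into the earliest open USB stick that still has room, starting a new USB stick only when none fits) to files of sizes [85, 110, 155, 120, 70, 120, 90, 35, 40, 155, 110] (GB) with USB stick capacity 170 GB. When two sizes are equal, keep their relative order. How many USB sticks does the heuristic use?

8

Sorted descending: 155, 155, 120, 120, 110, 110, 90, 85, 70, 40, 35.
  155 → USB stick 1 (new)  [load 155/170]
  155 → USB stick 2 (new)  [load 155/170]
  120 → USB stick 3 (new)  [load 120/170]
  120 → USB stick 4 (new)  [load 120/170]
  110 → USB stick 5 (new)  [load 110/170]
  110 → USB stick 6 (new)  [load 110/170]
  90 → USB stick 7 (new)  [load 90/170]
  85 → USB stick 8 (new)  [load 85/170]
  70 → USB stick 7  [load 160/170]
  40 → USB stick 3  [load 160/170]
  35 → USB stick 4  [load 155/170]
8 USB sticks opened.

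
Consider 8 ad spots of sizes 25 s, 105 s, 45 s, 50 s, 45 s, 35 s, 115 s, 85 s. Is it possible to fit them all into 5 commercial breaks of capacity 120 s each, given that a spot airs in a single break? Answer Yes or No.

Yes

A valid assignment using 5 commercial breaks:
  break 1: 115 = 115
  break 2: 105 = 105
  break 3: 85 + 35 = 120
  break 4: 50 + 45 + 25 = 120
  break 5: 45 = 45
Every load is within 120 s, so 5 commercial breaks suffice.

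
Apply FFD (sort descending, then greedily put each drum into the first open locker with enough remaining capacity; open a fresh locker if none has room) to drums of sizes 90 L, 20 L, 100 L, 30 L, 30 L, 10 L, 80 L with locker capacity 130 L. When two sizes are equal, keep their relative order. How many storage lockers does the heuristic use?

3

Sorted descending: 100, 90, 80, 30, 30, 20, 10.
  100 → locker 1 (new)  [load 100/130]
  90 → locker 2 (new)  [load 90/130]
  80 → locker 3 (new)  [load 80/130]
  30 → locker 1  [load 130/130]
  30 → locker 2  [load 120/130]
  20 → locker 3  [load 100/130]
  10 → locker 2  [load 130/130]
3 storage lockers opened.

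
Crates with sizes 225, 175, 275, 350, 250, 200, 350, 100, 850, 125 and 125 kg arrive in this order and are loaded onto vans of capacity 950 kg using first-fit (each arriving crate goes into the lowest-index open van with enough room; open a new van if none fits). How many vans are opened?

  225 → van 1 (new)  [load 225/950]
  175 → van 1  [load 400/950]
  275 → van 1  [load 675/950]
  350 → van 2 (new)  [load 350/950]
  250 → van 1  [load 925/950]
  200 → van 2  [load 550/950]
  350 → van 2  [load 900/950]
  100 → van 3 (new)  [load 100/950]
  850 → van 3  [load 950/950]
  125 → van 4 (new)  [load 125/950]
  125 → van 4  [load 250/950]
4 vans opened.

4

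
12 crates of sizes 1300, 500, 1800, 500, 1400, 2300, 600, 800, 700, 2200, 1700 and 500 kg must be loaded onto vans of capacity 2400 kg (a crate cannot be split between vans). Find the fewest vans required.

Total = 2300 + 2200 + 1800 + 1700 + 1400 + 1300 + 800 + 700 + 600 + 500 + 500 + 500 = 14300 kg.
Lower bound: ⌈14300/2400⌉ = 6 vans.
A packing using 7 vans:
  van 1: 2300 = 2300
  van 2: 2200 = 2200
  van 3: 1800 + 600 = 2400
  van 4: 1700 + 700 = 2400
  van 5: 1400 + 800 = 2200
  van 6: 1300 + 500 + 500 = 2300
  van 7: 500 = 500
No arrangement into 6 vans stays within capacity, so 7 is optimal.

7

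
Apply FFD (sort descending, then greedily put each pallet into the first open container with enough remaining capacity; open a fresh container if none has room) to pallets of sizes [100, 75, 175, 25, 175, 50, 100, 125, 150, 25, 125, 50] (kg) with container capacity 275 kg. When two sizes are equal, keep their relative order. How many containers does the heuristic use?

5

Sorted descending: 175, 175, 150, 125, 125, 100, 100, 75, 50, 50, 25, 25.
  175 → container 1 (new)  [load 175/275]
  175 → container 2 (new)  [load 175/275]
  150 → container 3 (new)  [load 150/275]
  125 → container 3  [load 275/275]
  125 → container 4 (new)  [load 125/275]
  100 → container 1  [load 275/275]
  100 → container 2  [load 275/275]
  75 → container 4  [load 200/275]
  50 → container 4  [load 250/275]
  50 → container 5 (new)  [load 50/275]
  25 → container 4  [load 275/275]
  25 → container 5  [load 75/275]
5 containers opened.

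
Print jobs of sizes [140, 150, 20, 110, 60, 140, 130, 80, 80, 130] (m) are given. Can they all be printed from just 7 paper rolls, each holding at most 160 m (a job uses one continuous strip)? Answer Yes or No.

Total = 1040 m; ⌈1040/160⌉ = 7.
The bound of 7 does not rule out 7, but exhaustive search shows no assignment into 7 paper rolls of capacity 160 m exists — the minimum is 8.

No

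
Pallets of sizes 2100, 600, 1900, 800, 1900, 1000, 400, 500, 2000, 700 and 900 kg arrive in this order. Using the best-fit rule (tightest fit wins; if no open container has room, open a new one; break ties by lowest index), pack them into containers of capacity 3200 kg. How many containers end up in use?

  2100 → container 1 (new)  [load 2100/3200]
  600 → container 1  [load 2700/3200]
  1900 → container 2 (new)  [load 1900/3200]
  800 → container 2  [load 2700/3200]
  1900 → container 3 (new)  [load 1900/3200]
  1000 → container 3  [load 2900/3200]
  400 → container 1  [load 3100/3200]
  500 → container 2  [load 3200/3200]
  2000 → container 4 (new)  [load 2000/3200]
  700 → container 4  [load 2700/3200]
  900 → container 5 (new)  [load 900/3200]
5 containers opened.

5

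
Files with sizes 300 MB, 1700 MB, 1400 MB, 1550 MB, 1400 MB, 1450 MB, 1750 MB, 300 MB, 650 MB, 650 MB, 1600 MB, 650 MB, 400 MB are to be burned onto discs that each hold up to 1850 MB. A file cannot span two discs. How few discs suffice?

Total = 1750 + 1700 + 1600 + 1550 + 1450 + 1400 + 1400 + 650 + 650 + 650 + 400 + 300 + 300 = 13800 MB.
Lower bound: ⌈13800/1850⌉ = 8 discs.
A packing using 9 discs:
  disc 1: 1750 = 1750
  disc 2: 1700 = 1700
  disc 3: 1600 = 1600
  disc 4: 1550 + 300 = 1850
  disc 5: 1450 + 400 = 1850
  disc 6: 1400 + 300 = 1700
  disc 7: 1400 = 1400
  disc 8: 650 + 650 = 1300
  disc 9: 650 = 650
No arrangement into 8 discs stays within capacity, so 9 is optimal.

9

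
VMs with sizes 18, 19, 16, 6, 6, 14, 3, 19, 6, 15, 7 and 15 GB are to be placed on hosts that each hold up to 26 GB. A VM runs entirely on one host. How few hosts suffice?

7

Total = 19 + 19 + 18 + 16 + 15 + 15 + 14 + 7 + 6 + 6 + 6 + 3 = 144 GB.
Lower bound: ⌈144/26⌉ = 6 hosts.
Also, 7 VMs each exceed 13 GB, and no two of those can share a host, so at least 7 hosts are needed.
A packing using 7 hosts:
  host 1: 19 + 7 = 26
  host 2: 19 + 6 = 25
  host 3: 18 + 6 = 24
  host 4: 16 + 6 + 3 = 25
  host 5: 15 = 15
  host 6: 15 = 15
  host 7: 14 = 14
This matches the lower bound, so 7 is optimal.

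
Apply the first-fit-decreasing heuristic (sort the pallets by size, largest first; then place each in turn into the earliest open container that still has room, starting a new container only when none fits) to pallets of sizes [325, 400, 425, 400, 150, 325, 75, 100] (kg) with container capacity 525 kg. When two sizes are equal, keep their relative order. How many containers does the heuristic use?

Sorted descending: 425, 400, 400, 325, 325, 150, 100, 75.
  425 → container 1 (new)  [load 425/525]
  400 → container 2 (new)  [load 400/525]
  400 → container 3 (new)  [load 400/525]
  325 → container 4 (new)  [load 325/525]
  325 → container 5 (new)  [load 325/525]
  150 → container 4  [load 475/525]
  100 → container 1  [load 525/525]
  75 → container 2  [load 475/525]
5 containers opened.

5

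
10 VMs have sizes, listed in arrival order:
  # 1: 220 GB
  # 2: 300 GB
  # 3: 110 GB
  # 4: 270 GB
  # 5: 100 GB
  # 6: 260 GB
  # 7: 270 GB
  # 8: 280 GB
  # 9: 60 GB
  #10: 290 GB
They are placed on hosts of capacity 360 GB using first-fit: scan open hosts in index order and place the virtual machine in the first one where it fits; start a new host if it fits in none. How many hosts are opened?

  220 → host 1 (new)  [load 220/360]
  300 → host 2 (new)  [load 300/360]
  110 → host 1  [load 330/360]
  270 → host 3 (new)  [load 270/360]
  100 → host 4 (new)  [load 100/360]
  260 → host 4  [load 360/360]
  270 → host 5 (new)  [load 270/360]
  280 → host 6 (new)  [load 280/360]
  60 → host 2  [load 360/360]
  290 → host 7 (new)  [load 290/360]
7 hosts opened.

7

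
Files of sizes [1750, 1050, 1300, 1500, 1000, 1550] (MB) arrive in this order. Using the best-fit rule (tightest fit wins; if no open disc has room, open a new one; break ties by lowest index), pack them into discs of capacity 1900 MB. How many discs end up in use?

6

  1750 → disc 1 (new)  [load 1750/1900]
  1050 → disc 2 (new)  [load 1050/1900]
  1300 → disc 3 (new)  [load 1300/1900]
  1500 → disc 4 (new)  [load 1500/1900]
  1000 → disc 5 (new)  [load 1000/1900]
  1550 → disc 6 (new)  [load 1550/1900]
6 discs opened.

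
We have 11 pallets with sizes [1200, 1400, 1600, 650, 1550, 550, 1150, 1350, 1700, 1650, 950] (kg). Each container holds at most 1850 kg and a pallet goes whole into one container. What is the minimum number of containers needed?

9

Total = 1700 + 1650 + 1600 + 1550 + 1400 + 1350 + 1200 + 1150 + 950 + 650 + 550 = 13750 kg.
Lower bound: ⌈13750/1850⌉ = 8 containers.
Also, 9 pallets each exceed 925 kg, and no two of those can share a container, so at least 9 containers are needed.
A packing using 9 containers:
  container 1: 1700 = 1700
  container 2: 1650 = 1650
  container 3: 1600 = 1600
  container 4: 1550 = 1550
  container 5: 1400 = 1400
  container 6: 1350 = 1350
  container 7: 1200 + 650 = 1850
  container 8: 1150 + 550 = 1700
  container 9: 950 = 950
This matches the lower bound, so 9 is optimal.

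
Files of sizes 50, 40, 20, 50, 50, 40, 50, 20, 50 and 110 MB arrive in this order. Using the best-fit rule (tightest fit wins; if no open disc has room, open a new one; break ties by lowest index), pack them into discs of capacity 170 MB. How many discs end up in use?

  50 → disc 1 (new)  [load 50/170]
  40 → disc 1  [load 90/170]
  20 → disc 1  [load 110/170]
  50 → disc 1  [load 160/170]
  50 → disc 2 (new)  [load 50/170]
  40 → disc 2  [load 90/170]
  50 → disc 2  [load 140/170]
  20 → disc 2  [load 160/170]
  50 → disc 3 (new)  [load 50/170]
  110 → disc 3  [load 160/170]
3 discs opened.

3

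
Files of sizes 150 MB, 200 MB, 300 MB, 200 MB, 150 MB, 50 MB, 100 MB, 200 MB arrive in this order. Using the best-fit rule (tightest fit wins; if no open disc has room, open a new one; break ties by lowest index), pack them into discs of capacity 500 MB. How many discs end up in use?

  150 → disc 1 (new)  [load 150/500]
  200 → disc 1  [load 350/500]
  300 → disc 2 (new)  [load 300/500]
  200 → disc 2  [load 500/500]
  150 → disc 1  [load 500/500]
  50 → disc 3 (new)  [load 50/500]
  100 → disc 3  [load 150/500]
  200 → disc 3  [load 350/500]
3 discs opened.

3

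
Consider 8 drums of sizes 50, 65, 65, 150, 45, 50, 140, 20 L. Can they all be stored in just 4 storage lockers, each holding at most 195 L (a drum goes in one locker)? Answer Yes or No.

A valid assignment using 4 storage lockers:
  locker 1: 150 + 45 = 195
  locker 2: 140 + 50 = 190
  locker 3: 65 + 65 + 50 = 180
  locker 4: 20 = 20
Every load is within 195 L, so 4 storage lockers suffice.

Yes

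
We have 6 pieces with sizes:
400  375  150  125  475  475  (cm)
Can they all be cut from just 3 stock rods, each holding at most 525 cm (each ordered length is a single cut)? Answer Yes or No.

No

Total = 2000 cm; ⌈2000/525⌉ = 4.
At least 4 stock rods are required, but only 3 are allowed.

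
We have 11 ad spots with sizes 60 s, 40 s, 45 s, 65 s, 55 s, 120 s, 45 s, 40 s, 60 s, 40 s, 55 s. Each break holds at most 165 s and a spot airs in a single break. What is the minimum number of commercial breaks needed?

4

Total = 120 + 65 + 60 + 60 + 55 + 55 + 45 + 45 + 40 + 40 + 40 = 625 s.
Lower bound: ⌈625/165⌉ = 4 commercial breaks.
A packing using 4 commercial breaks:
  break 1: 120 + 45 = 165
  break 2: 65 + 60 + 40 = 165
  break 3: 60 + 55 + 45 = 160
  break 4: 55 + 40 + 40 = 135
This matches the lower bound, so 4 is optimal.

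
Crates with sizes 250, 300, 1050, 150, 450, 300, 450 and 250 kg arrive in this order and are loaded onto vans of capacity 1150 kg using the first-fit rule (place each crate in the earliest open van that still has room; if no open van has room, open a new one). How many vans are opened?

3

  250 → van 1 (new)  [load 250/1150]
  300 → van 1  [load 550/1150]
  1050 → van 2 (new)  [load 1050/1150]
  150 → van 1  [load 700/1150]
  450 → van 1  [load 1150/1150]
  300 → van 3 (new)  [load 300/1150]
  450 → van 3  [load 750/1150]
  250 → van 3  [load 1000/1150]
3 vans opened.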